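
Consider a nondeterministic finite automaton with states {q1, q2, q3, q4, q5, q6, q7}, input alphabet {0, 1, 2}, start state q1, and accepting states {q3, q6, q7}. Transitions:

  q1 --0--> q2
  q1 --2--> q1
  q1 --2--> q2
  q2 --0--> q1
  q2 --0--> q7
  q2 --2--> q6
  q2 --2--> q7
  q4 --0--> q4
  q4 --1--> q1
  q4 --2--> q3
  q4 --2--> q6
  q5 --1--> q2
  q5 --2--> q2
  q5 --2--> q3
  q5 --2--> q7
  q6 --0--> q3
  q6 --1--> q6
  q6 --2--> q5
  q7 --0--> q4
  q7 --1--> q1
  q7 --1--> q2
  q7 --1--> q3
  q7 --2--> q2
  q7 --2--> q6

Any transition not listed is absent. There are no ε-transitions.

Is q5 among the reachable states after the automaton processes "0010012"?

Start in {q1}.
Read '0': q1→{q2}; now {q2}.
Read '0': q2→{q1, q7}; now {q1, q7}.
Read '1': q1→∅, q7→{q1, q2, q3}; now {q1, q2, q3}.
Read '0': q1→{q2}, q2→{q1, q7}, q3→∅; now {q1, q2, q7}.
Read '0': q1→{q2}, q2→{q1, q7}, q7→{q4}; now {q1, q2, q4, q7}.
Read '1': q1→∅, q2→∅, q4→{q1}, q7→{q1, q2, q3}; now {q1, q2, q3}.
Read '2': q1→{q1, q2}, q2→{q6, q7}, q3→∅; now {q1, q2, q6, q7}.
State q5 is not in {q1, q2, q6, q7}.

No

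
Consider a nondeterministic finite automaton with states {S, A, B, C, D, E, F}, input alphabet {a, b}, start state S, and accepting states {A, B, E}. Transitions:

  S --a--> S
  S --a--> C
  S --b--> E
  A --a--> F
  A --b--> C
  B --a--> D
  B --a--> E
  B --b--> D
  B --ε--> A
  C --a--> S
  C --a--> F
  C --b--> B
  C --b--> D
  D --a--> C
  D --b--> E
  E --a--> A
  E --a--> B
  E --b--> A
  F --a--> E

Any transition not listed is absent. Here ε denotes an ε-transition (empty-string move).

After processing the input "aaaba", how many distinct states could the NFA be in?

6

Start in {S}.
Read 'a': {S} → {S, C}.
Read 'a': {S, C} → {S, C, F}.
Read 'a': {S, C, F} → {S, C, E, F}.
Read 'b': {S, C, E, F} → {A, B, D, E}.
Read 'a': {A, B, D, E} → {A, B, C, D, E, F}.
That set has 6 states.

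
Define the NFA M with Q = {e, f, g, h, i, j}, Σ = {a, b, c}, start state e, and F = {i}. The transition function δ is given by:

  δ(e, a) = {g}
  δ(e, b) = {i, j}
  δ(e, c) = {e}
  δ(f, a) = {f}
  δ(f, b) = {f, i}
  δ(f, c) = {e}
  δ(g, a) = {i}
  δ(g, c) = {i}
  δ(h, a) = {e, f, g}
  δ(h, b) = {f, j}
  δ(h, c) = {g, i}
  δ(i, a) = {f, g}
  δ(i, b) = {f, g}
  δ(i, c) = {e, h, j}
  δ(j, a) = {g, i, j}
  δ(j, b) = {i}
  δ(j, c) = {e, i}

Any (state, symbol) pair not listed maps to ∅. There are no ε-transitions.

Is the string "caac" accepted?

Start in {e}.
Read 'c': {e} → {e}.
Read 'a': {e} → {g}.
Read 'a': {g} → {i}.
Read 'c': {i} → {e, h, j}.
The final set {e, h, j} contains no accepting state.

No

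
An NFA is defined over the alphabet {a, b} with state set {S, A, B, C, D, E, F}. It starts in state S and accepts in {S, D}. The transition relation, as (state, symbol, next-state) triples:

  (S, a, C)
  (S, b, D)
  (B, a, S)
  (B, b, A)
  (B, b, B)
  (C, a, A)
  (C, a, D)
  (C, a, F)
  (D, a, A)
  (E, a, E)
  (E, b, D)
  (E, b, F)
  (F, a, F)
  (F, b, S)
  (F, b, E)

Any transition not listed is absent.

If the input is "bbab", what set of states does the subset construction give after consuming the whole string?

∅

Start in {S}.
Read 'b': {S} → {D}.
Read 'b': {D} → ∅.
The set is empty and remains empty for the remaining 2 symbols.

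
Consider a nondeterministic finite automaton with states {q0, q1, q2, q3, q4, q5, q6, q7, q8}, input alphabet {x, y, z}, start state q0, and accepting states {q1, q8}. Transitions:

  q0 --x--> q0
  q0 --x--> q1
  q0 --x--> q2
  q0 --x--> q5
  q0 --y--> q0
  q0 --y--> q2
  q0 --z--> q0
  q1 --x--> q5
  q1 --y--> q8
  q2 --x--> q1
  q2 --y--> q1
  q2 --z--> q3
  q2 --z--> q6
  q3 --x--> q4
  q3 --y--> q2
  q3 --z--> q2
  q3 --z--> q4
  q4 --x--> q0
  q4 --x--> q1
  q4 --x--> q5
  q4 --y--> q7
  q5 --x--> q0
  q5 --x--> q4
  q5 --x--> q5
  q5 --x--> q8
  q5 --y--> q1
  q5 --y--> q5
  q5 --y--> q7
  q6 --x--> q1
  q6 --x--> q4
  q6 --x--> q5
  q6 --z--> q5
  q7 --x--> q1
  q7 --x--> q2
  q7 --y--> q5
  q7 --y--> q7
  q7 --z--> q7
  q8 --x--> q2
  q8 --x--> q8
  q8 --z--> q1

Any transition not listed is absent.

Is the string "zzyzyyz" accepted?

Start in {q0}.
Read 'z': q0→{q0}; now {q0}.
Read 'z': q0→{q0}; now {q0}.
Read 'y': q0→{q0, q2}; now {q0, q2}.
Read 'z': q0→{q0}, q2→{q3, q6}; now {q0, q3, q6}.
Read 'y': q0→{q0, q2}, q3→{q2}, q6→∅; now {q0, q2}.
Read 'y': q0→{q0, q2}, q2→{q1}; now {q0, q1, q2}.
Read 'z': q0→{q0}, q1→∅, q2→{q3, q6}; now {q0, q3, q6}.
The final set {q0, q3, q6} contains no accepting state.

No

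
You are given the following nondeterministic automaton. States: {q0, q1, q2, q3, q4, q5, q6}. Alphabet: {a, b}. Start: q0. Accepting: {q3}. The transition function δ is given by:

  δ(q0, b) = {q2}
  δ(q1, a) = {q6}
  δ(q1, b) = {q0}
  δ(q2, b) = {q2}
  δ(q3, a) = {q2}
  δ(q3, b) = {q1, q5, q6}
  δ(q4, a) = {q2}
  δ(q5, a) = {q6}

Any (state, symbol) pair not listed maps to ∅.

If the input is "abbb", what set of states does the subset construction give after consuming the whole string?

Start in {q0}.
Read 'a': q0→∅; now ∅.
The set is empty and remains empty for the remaining 3 symbols.

∅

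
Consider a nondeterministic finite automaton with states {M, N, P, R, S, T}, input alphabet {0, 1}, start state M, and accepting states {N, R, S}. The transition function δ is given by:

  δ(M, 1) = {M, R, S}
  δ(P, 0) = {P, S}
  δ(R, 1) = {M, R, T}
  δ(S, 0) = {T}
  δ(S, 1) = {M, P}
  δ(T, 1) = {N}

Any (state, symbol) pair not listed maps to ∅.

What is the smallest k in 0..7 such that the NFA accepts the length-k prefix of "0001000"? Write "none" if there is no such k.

Start in {M}.
Read '0': {M} → ∅.
The set is empty and remains empty for the remaining 6 symbols.
No reachable set along the way intersects F.

none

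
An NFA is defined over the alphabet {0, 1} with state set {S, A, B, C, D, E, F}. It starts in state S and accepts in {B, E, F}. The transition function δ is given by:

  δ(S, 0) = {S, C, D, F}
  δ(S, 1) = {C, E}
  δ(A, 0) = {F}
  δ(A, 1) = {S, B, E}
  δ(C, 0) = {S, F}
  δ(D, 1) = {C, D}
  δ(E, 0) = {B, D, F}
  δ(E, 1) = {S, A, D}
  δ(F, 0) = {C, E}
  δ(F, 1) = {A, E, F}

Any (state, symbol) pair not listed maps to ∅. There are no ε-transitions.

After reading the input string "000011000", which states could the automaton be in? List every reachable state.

{S, B, C, D, E, F}

Start in {S}.
Read '0': {S} → {S, C, D, F}.
Read '0': {S, C, D, F} → {S, C, D, E, F}.
Read '0': {S, C, D, E, F} → {S, B, C, D, E, F}.
Read '0': {S, B, C, D, E, F} → {S, B, C, D, E, F}.
Read '1': {S, B, C, D, E, F} → {S, A, C, D, E, F}.
Read '1': {S, A, C, D, E, F} → {S, A, B, C, D, E, F}.
Read '0': {S, A, B, C, D, E, F} → {S, B, C, D, E, F}.
Read '0': {S, B, C, D, E, F} → {S, B, C, D, E, F}.
Read '0': {S, B, C, D, E, F} → {S, B, C, D, E, F}.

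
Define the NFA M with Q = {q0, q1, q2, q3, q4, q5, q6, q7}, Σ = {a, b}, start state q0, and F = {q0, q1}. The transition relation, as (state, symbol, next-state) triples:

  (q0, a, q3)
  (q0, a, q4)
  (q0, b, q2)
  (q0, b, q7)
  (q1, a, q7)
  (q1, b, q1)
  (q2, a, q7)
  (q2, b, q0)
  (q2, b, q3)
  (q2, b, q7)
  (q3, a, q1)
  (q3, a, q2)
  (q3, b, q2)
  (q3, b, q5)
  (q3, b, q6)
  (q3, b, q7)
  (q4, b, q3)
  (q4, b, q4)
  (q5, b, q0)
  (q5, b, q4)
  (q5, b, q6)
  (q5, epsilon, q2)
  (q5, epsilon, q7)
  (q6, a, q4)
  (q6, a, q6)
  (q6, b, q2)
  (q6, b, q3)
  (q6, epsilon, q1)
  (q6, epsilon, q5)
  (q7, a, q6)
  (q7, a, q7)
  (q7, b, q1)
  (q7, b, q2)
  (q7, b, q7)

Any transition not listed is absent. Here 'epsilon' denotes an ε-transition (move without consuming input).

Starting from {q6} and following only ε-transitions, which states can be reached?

{q1, q2, q5, q6, q7}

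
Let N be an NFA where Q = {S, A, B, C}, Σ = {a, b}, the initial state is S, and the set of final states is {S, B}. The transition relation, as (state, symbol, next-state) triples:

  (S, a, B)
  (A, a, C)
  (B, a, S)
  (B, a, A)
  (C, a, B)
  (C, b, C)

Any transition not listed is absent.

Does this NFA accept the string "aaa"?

Yes

Start in {S}.
Read 'a': S→{B}; now {B}.
Read 'a': B→{S, A}; now {S, A}.
Read 'a': S→{B}, A→{C}; now {B, C}.
The final set {B, C} contains the accepting state B.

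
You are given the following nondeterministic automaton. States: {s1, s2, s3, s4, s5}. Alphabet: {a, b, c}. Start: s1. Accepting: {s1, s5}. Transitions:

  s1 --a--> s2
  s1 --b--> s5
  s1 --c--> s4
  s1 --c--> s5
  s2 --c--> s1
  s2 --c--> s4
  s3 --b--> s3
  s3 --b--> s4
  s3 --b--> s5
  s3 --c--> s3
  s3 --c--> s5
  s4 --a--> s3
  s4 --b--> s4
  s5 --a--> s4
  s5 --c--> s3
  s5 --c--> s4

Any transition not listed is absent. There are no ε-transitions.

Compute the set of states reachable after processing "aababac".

Start in {s1}.
Read 'a': s1→{s2}; now {s2}.
Read 'a': s2→∅; now ∅.
The set is empty and remains empty for the remaining 5 symbols.

∅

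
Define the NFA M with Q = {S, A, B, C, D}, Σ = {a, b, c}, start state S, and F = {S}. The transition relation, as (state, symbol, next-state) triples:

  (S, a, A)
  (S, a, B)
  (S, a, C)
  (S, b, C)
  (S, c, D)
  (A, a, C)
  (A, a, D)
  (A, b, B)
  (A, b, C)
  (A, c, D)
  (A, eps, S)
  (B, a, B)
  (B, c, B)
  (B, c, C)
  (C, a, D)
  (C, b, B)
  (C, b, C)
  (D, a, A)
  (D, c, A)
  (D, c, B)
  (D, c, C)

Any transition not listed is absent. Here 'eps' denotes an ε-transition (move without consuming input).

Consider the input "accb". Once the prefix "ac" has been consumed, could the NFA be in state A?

No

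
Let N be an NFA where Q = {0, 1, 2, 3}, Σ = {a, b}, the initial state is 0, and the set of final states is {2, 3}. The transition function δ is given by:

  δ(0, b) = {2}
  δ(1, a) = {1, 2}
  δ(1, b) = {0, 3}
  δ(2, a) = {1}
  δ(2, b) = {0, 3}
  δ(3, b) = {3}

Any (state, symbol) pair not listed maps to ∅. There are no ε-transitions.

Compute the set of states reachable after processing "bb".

{0, 3}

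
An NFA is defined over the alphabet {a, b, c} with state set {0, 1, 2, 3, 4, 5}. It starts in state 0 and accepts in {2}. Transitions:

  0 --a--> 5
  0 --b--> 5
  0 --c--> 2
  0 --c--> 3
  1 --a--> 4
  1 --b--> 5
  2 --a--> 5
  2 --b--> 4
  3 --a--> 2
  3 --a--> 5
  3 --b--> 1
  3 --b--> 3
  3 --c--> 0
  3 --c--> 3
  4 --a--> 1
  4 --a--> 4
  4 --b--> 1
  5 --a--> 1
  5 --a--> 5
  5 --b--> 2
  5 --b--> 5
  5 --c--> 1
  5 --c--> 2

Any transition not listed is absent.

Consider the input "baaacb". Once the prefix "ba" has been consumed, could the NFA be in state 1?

Yes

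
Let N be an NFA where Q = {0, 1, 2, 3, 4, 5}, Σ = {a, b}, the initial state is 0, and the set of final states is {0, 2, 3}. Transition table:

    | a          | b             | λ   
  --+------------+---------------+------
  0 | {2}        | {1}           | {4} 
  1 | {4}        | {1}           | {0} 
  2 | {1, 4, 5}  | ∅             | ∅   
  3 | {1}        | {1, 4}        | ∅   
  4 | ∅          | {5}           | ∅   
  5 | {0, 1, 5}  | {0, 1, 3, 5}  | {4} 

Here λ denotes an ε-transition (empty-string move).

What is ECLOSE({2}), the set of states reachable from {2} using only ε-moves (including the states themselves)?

Begin with {2}.
No ε-moves leave this set, so the closure equals the set itself.

{2}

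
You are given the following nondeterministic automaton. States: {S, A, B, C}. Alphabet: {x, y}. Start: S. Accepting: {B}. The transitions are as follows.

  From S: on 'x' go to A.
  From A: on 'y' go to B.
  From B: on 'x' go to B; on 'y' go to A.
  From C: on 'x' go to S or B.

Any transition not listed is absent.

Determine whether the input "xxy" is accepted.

No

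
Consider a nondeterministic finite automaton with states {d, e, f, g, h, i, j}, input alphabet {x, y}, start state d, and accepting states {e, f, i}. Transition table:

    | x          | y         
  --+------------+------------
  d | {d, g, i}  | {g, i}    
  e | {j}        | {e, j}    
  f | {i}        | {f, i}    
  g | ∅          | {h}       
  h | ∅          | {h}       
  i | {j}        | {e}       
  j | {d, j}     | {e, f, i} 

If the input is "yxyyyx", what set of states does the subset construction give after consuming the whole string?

Start in {d}.
Read 'y': d→{g, i}; now {g, i}.
Read 'x': g→∅, i→{j}; now {j}.
Read 'y': j→{e, f, i}; now {e, f, i}.
Read 'y': e→{e, j}, f→{f, i}, i→{e}; now {e, f, i, j}.
Read 'y': e→{e, j}, f→{f, i}, i→{e}, j→{e, f, i}; now {e, f, i, j}.
Read 'x': e→{j}, f→{i}, i→{j}, j→{d, j}; now {d, i, j}.

{d, i, j}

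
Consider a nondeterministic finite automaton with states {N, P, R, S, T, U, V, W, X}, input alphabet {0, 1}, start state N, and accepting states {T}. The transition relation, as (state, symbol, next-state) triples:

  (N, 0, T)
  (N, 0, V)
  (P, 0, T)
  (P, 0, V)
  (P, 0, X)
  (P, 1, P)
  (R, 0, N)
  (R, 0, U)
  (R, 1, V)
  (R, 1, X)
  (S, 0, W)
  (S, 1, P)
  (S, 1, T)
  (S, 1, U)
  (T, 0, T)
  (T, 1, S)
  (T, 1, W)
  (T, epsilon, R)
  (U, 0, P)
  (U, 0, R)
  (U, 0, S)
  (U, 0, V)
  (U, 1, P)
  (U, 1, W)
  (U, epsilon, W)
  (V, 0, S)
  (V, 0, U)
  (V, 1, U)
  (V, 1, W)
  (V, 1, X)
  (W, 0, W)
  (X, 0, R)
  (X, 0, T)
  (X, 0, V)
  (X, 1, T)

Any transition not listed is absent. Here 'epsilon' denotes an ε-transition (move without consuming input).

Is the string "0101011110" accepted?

Yes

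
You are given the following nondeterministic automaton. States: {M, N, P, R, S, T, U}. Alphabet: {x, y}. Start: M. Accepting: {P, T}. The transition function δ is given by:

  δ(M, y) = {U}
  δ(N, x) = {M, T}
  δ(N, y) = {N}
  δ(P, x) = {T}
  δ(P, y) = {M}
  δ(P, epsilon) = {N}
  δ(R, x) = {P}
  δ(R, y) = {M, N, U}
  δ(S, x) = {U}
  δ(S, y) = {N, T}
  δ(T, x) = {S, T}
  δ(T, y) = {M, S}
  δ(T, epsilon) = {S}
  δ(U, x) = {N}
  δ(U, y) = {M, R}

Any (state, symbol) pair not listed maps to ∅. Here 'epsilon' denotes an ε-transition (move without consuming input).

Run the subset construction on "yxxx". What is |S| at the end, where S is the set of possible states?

3

Start in {M}.
Read 'y': {M} → {U}.
Read 'x': {U} → {N}.
Read 'x': {N} → {M, S, T}.
Read 'x': {M, S, T} → {S, T, U}.
That set has 3 states.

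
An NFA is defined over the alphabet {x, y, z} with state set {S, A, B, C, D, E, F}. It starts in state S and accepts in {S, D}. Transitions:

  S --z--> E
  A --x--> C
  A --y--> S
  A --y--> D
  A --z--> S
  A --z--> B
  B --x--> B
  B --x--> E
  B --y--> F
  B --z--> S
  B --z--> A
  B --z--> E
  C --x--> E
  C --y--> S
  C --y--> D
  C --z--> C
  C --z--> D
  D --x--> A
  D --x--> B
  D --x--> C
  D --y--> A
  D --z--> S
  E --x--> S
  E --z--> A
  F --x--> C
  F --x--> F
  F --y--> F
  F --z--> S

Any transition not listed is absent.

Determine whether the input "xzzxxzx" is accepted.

Start in {S}.
Read 'x': S→∅; now ∅.
The set is empty and remains empty for the remaining 6 symbols.
The final set ∅ contains no accepting state.

No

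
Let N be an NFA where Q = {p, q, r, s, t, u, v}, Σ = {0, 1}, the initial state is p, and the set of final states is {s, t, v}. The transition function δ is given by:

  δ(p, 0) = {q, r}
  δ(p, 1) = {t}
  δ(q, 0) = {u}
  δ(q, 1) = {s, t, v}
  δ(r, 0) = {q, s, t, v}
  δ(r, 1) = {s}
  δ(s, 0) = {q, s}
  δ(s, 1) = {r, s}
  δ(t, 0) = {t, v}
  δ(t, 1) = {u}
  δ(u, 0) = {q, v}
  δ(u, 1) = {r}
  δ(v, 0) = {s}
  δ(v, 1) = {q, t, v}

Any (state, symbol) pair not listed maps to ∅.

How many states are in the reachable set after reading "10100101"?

6

Start in {p}.
Read '1': p→{t}; now {t}.
Read '0': t→{t, v}; now {t, v}.
Read '1': t→{u}, v→{q, t, v}; now {q, t, u, v}.
Read '0': q→{u}, t→{t, v}, u→{q, v}, v→{s}; now {q, s, t, u, v}.
Read '0': q→{u}, s→{q, s}, t→{t, v}, u→{q, v}, v→{s}; now {q, s, t, u, v}.
Read '1': q→{s, t, v}, s→{r, s}, t→{u}, u→{r}, v→{q, t, v}; now {q, r, s, t, u, v}.
Read '0': q→{u}, r→{q, s, t, v}, s→{q, s}, t→{t, v}, u→{q, v}, v→{s}; now {q, s, t, u, v}.
Read '1': q→{s, t, v}, s→{r, s}, t→{u}, u→{r}, v→{q, t, v}; now {q, r, s, t, u, v}.
That set has 6 states.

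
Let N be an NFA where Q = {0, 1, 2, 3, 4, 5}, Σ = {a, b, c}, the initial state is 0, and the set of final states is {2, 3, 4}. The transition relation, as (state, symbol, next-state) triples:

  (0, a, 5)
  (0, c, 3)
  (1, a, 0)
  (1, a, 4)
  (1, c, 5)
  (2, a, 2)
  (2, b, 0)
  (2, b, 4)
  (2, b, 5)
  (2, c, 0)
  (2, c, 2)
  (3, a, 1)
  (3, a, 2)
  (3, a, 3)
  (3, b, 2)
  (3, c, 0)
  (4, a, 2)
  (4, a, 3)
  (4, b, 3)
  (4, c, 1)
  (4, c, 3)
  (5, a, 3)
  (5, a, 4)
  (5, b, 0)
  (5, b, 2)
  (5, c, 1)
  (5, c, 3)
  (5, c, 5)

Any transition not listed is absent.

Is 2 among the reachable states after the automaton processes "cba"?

Yes

Start in {0}.
Read 'c': {0} → {3}.
Read 'b': {3} → {2}.
Read 'a': {2} → {2}.
State 2 is in {2}.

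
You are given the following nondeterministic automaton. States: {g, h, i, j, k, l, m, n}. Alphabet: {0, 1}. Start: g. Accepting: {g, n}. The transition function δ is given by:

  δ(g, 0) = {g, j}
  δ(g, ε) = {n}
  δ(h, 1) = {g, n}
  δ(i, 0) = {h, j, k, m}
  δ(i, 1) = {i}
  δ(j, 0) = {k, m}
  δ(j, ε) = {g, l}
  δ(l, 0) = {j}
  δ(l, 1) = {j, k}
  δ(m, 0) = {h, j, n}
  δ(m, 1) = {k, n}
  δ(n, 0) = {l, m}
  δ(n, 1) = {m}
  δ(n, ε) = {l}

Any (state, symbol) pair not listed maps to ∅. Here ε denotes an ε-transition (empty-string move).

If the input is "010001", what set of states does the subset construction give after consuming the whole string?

{g, j, k, l, m, n}

Start: ε-closure({g}) = {g, l, n}.
Read '0': g→{g, j}, l→{j}, n→{l, m}; union {g, j, l, m}; ε-closure = {g, j, l, m, n}.
Read '1': g→∅, j→∅, l→{j, k}, m→{k, n}, n→{m}; union {j, k, m, n}; ε-closure = {g, j, k, l, m, n}.
Read '0': g→{g, j}, j→{k, m}, k→∅, l→{j}, m→{h, j, n}, n→{l, m}; now {g, h, j, k, l, m, n}.
Read '0': g→{g, j}, h→∅, j→{k, m}, k→∅, l→{j}, m→{h, j, n}, n→{l, m}; now {g, h, j, k, l, m, n}.
Read '0': g→{g, j}, h→∅, j→{k, m}, k→∅, l→{j}, m→{h, j, n}, n→{l, m}; now {g, h, j, k, l, m, n}.
Read '1': g→∅, h→{g, n}, j→∅, k→∅, l→{j, k}, m→{k, n}, n→{m}; union {g, j, k, m, n}; ε-closure = {g, j, k, l, m, n}.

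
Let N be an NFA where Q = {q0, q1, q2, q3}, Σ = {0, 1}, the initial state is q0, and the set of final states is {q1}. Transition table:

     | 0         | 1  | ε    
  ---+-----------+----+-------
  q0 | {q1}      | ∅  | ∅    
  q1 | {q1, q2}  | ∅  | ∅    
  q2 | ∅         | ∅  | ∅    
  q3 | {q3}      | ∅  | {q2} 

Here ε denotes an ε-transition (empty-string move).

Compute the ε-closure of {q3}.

Begin with {q3}.
ε-move q3 → q2; add q2.

{q2, q3}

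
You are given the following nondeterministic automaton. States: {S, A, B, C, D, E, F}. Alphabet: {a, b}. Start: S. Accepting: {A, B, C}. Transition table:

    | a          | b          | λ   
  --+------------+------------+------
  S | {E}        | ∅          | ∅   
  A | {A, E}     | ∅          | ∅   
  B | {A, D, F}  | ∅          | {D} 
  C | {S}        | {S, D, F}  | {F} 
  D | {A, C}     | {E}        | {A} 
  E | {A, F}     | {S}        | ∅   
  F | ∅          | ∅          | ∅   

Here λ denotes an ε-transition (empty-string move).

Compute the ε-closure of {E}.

{E}

Begin with {E}.
No ε-moves leave this set, so the closure equals the set itself.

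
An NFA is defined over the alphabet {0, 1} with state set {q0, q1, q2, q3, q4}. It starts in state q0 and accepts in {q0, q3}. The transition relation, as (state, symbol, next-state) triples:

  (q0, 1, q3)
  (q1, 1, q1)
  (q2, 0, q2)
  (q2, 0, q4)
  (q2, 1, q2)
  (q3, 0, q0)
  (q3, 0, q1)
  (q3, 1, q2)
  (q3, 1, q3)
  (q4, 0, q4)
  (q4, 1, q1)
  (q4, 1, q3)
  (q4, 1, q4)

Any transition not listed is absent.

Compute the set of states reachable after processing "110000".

{q2, q4}

Start in {q0}.
Read '1': {q0} → {q3}.
Read '1': {q3} → {q2, q3}.
Read '0': {q2, q3} → {q0, q1, q2, q4}.
Read '0': {q0, q1, q2, q4} → {q2, q4}.
Read '0': {q2, q4} → {q2, q4}.
Read '0': {q2, q4} → {q2, q4}.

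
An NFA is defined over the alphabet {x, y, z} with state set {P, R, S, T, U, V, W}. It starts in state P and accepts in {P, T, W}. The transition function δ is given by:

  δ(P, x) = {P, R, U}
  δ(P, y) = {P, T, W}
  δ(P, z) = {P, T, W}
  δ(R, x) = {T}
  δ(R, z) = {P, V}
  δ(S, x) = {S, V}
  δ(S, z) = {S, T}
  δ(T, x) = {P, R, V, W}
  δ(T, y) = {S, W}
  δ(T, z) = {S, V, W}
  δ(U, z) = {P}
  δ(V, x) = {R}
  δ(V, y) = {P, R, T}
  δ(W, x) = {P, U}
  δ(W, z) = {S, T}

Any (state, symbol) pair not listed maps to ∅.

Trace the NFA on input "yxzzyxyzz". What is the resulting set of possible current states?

Start in {P}.
Read 'y': {P} → {P, T, W}.
Read 'x': {P, T, W} → {P, R, U, V, W}.
Read 'z': {P, R, U, V, W} → {P, S, T, V, W}.
Read 'z': {P, S, T, V, W} → {P, S, T, V, W}.
Read 'y': {P, S, T, V, W} → {P, R, S, T, W}.
Read 'x': {P, R, S, T, W} → {P, R, S, T, U, V, W}.
Read 'y': {P, R, S, T, U, V, W} → {P, R, S, T, W}.
Read 'z': {P, R, S, T, W} → {P, S, T, V, W}.
Read 'z': {P, S, T, V, W} → {P, S, T, V, W}.

{P, S, T, V, W}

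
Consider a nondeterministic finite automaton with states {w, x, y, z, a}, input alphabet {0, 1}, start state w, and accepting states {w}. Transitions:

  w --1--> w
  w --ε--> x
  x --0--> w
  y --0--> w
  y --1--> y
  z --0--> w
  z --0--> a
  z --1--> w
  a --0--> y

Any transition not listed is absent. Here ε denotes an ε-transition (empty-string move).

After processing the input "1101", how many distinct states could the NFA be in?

2

Start: ε-closure({w}) = {w, x}.
Read '1': {w, x} → {w, x}.
Read '1': {w, x} → {w, x}.
Read '0': {w, x} → {w, x}.
Read '1': {w, x} → {w, x}.
That set has 2 states.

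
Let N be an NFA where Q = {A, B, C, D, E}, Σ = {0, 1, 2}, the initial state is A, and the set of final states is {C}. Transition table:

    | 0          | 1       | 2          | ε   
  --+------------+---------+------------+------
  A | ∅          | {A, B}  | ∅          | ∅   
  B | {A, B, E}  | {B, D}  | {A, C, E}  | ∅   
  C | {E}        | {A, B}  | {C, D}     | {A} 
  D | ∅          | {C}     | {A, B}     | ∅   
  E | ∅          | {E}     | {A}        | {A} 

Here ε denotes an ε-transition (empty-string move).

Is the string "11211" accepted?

Yes

Start in {A}.
Read '1': A→{A, B}; now {A, B}.
Read '1': A→{A, B}, B→{B, D}; now {A, B, D}.
Read '2': A→∅, B→{A, C, E}, D→{A, B}; now {A, B, C, E}.
Read '1': A→{A, B}, B→{B, D}, C→{A, B}, E→{E}; now {A, B, D, E}.
Read '1': A→{A, B}, B→{B, D}, D→{C}, E→{E}; now {A, B, C, D, E}.
The final set {A, B, C, D, E} contains the accepting state C.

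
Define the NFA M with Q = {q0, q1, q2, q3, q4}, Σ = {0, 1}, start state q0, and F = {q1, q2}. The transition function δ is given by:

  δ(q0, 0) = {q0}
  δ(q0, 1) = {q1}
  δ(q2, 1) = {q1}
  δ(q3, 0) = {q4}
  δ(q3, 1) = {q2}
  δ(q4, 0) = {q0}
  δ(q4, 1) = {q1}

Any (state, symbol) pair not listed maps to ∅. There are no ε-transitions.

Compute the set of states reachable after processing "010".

∅

Start in {q0}.
Read '0': q0→{q0}; now {q0}.
Read '1': q0→{q1}; now {q1}.
Read '0': q1→∅; now ∅.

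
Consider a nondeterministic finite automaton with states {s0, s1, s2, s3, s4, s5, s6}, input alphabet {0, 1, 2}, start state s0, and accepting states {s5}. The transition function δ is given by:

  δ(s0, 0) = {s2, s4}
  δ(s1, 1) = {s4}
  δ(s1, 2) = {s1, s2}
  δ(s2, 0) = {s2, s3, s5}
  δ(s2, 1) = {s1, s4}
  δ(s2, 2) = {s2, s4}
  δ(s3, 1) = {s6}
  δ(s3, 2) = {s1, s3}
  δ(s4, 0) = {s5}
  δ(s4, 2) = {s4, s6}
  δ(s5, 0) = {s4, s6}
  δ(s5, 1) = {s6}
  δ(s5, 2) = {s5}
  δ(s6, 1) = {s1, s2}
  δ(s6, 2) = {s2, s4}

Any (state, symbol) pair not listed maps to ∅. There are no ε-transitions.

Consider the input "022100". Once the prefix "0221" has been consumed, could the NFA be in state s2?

Start in {s0}.
Read '0': {s0} → {s2, s4}.
Read '2': {s2, s4} → {s2, s4, s6}.
Read '2': {s2, s4, s6} → {s2, s4, s6}.
Read '1': {s2, s4, s6} → {s1, s2, s4}.
State s2 is in {s1, s2, s4}.

Yes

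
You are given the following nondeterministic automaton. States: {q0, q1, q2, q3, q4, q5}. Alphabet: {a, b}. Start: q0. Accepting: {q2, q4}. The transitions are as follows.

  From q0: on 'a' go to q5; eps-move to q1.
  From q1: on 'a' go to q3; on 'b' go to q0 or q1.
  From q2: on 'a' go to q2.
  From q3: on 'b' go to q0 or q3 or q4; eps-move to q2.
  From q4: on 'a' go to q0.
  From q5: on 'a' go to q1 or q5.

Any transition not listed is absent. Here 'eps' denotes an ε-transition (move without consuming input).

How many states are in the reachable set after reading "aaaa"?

4

Start: ε-closure({q0}) = {q0, q1}.
Read 'a': q0→{q5}, q1→{q3}; union {q3, q5}; ε-closure = {q2, q3, q5}.
Read 'a': q2→{q2}, q3→∅, q5→{q1, q5}; now {q1, q2, q5}.
Read 'a': q1→{q3}, q2→{q2}, q5→{q1, q5}; now {q1, q2, q3, q5}.
Read 'a': q1→{q3}, q2→{q2}, q3→∅, q5→{q1, q5}; now {q1, q2, q3, q5}.
That set has 4 states.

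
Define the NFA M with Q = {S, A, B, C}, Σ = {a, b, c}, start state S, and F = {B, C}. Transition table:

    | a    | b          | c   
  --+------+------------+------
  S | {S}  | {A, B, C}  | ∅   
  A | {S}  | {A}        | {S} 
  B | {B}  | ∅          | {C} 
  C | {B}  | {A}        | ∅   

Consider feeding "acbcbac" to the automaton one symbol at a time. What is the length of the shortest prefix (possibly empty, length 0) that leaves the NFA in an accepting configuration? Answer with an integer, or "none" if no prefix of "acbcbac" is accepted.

Start in {S}.
Read 'a': S→{S}; now {S}.
Read 'c': S→∅; now ∅.
The set is empty and remains empty for the remaining 5 symbols.
No reachable set along the way intersects F.

none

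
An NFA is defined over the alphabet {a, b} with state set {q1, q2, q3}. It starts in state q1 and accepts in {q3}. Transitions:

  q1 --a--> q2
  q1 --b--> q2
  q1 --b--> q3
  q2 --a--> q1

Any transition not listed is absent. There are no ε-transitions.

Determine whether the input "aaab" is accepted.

No

Start in {q1}.
Read 'a': q1→{q2}; now {q2}.
Read 'a': q2→{q1}; now {q1}.
Read 'a': q1→{q2}; now {q2}.
Read 'b': q2→∅; now ∅.
The final set ∅ contains no accepting state.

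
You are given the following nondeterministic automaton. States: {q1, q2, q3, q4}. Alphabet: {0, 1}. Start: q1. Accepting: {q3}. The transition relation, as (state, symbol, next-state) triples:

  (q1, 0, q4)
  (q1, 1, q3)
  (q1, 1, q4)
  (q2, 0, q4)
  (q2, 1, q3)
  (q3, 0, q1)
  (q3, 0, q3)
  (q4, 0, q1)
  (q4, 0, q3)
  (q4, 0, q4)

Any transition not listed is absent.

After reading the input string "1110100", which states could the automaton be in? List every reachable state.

Start in {q1}.
Read '1': {q1} → {q3, q4}.
Read '1': {q3, q4} → ∅.
The set is empty and remains empty for the remaining 5 symbols.

∅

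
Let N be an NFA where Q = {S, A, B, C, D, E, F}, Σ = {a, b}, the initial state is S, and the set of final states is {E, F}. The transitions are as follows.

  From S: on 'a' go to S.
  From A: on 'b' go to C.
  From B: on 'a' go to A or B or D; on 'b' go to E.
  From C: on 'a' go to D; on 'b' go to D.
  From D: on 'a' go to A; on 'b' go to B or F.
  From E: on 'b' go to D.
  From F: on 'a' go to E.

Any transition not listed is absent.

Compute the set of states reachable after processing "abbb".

∅

Start in {S}.
Read 'a': S→{S}; now {S}.
Read 'b': S→∅; now ∅.
The set is empty and remains empty for the remaining 2 symbols.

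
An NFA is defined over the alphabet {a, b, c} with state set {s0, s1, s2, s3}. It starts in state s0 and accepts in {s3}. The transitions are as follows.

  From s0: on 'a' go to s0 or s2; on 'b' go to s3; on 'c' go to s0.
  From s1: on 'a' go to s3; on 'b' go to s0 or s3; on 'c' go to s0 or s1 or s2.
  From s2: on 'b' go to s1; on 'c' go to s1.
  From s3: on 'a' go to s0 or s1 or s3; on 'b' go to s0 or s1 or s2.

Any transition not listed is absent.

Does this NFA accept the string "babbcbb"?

Start in {s0}.
Read 'b': s0→{s3}; now {s3}.
Read 'a': s3→{s0, s1, s3}; now {s0, s1, s3}.
Read 'b': s0→{s3}, s1→{s0, s3}, s3→{s0, s1, s2}; now {s0, s1, s2, s3}.
Read 'b': s0→{s3}, s1→{s0, s3}, s2→{s1}, s3→{s0, s1, s2}; now {s0, s1, s2, s3}.
Read 'c': s0→{s0}, s1→{s0, s1, s2}, s2→{s1}, s3→∅; now {s0, s1, s2}.
Read 'b': s0→{s3}, s1→{s0, s3}, s2→{s1}; now {s0, s1, s3}.
Read 'b': s0→{s3}, s1→{s0, s3}, s3→{s0, s1, s2}; now {s0, s1, s2, s3}.
The final set {s0, s1, s2, s3} contains the accepting state s3.

Yes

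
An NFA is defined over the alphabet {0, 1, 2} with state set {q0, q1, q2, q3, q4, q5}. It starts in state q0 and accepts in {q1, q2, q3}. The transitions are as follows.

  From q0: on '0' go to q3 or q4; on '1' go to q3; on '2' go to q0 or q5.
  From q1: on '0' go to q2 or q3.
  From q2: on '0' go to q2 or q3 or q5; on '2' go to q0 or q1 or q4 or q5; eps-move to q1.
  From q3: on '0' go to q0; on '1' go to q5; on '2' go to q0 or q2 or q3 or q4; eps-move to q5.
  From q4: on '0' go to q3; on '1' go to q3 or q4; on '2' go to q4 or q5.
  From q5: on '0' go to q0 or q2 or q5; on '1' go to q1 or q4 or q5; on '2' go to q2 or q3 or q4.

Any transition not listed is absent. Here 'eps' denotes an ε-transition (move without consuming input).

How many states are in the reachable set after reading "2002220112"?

Start in {q0}.
Read '2': q0→{q0, q5}; now {q0, q5}.
Read '0': q0→{q3, q4}, q5→{q0, q2, q5}; union {q0, q2, q3, q4, q5}; ε-closure = {q0, q1, q2, q3, q4, q5}.
Read '0': q0→{q3, q4}, q1→{q2, q3}, q2→{q2, q3, q5}, q3→{q0}, q4→{q3}, q5→{q0, q2, q5}; union {q0, q2, q3, q4, q5}; ε-closure = {q0, q1, q2, q3, q4, q5}.
Read '2': q0→{q0, q5}, q1→∅, q2→{q0, q1, q4, q5}, q3→{q0, q2, q3, q4}, q4→{q4, q5}, q5→{q2, q3, q4}; now {q0, q1, q2, q3, q4, q5}.
Read '2': q0→{q0, q5}, q1→∅, q2→{q0, q1, q4, q5}, q3→{q0, q2, q3, q4}, q4→{q4, q5}, q5→{q2, q3, q4}; now {q0, q1, q2, q3, q4, q5}.
Read '2': q0→{q0, q5}, q1→∅, q2→{q0, q1, q4, q5}, q3→{q0, q2, q3, q4}, q4→{q4, q5}, q5→{q2, q3, q4}; now {q0, q1, q2, q3, q4, q5}.
Read '0': q0→{q3, q4}, q1→{q2, q3}, q2→{q2, q3, q5}, q3→{q0}, q4→{q3}, q5→{q0, q2, q5}; union {q0, q2, q3, q4, q5}; ε-closure = {q0, q1, q2, q3, q4, q5}.
Read '1': q0→{q3}, q1→∅, q2→∅, q3→{q5}, q4→{q3, q4}, q5→{q1, q4, q5}; now {q1, q3, q4, q5}.
Read '1': q1→∅, q3→{q5}, q4→{q3, q4}, q5→{q1, q4, q5}; now {q1, q3, q4, q5}.
Read '2': q1→∅, q3→{q0, q2, q3, q4}, q4→{q4, q5}, q5→{q2, q3, q4}; union {q0, q2, q3, q4, q5}; ε-closure = {q0, q1, q2, q3, q4, q5}.
That set has 6 states.

6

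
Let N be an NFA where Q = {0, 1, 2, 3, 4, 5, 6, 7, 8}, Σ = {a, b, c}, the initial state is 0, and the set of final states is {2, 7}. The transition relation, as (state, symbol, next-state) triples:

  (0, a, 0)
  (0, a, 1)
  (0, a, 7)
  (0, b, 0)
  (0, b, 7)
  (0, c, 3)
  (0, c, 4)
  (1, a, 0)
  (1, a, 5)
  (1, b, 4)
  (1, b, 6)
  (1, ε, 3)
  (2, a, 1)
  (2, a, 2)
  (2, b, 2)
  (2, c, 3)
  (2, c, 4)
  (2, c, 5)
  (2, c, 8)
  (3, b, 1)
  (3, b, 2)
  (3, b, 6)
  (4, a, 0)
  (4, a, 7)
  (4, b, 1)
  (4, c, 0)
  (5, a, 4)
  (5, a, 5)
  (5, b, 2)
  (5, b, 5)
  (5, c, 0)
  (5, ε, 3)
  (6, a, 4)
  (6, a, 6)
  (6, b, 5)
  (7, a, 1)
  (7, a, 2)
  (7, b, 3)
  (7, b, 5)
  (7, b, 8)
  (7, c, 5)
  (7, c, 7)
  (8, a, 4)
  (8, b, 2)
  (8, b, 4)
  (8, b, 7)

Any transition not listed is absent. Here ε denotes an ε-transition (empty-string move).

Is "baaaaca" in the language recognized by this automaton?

Start in {0}.
Read 'b': 0→{0, 7}; now {0, 7}.
Read 'a': 0→{0, 1, 7}, 7→{1, 2}; union {0, 1, 2, 7}; ε-closure = {0, 1, 2, 3, 7}.
Read 'a': 0→{0, 1, 7}, 1→{0, 5}, 2→{1, 2}, 3→∅, 7→{1, 2}; union {0, 1, 2, 5, 7}; ε-closure = {0, 1, 2, 3, 5, 7}.
Read 'a': 0→{0, 1, 7}, 1→{0, 5}, 2→{1, 2}, 3→∅, 5→{4, 5}, 7→{1, 2}; union {0, 1, 2, 4, 5, 7}; ε-closure = {0, 1, 2, 3, 4, 5, 7}.
Read 'a': 0→{0, 1, 7}, 1→{0, 5}, 2→{1, 2}, 3→∅, 4→{0, 7}, 5→{4, 5}, 7→{1, 2}; union {0, 1, 2, 4, 5, 7}; ε-closure = {0, 1, 2, 3, 4, 5, 7}.
Read 'c': 0→{3, 4}, 1→∅, 2→{3, 4, 5, 8}, 3→∅, 4→{0}, 5→{0}, 7→{5, 7}; now {0, 3, 4, 5, 7, 8}.
Read 'a': 0→{0, 1, 7}, 3→∅, 4→{0, 7}, 5→{4, 5}, 7→{1, 2}, 8→{4}; union {0, 1, 2, 4, 5, 7}; ε-closure = {0, 1, 2, 3, 4, 5, 7}.
The final set {0, 1, 2, 3, 4, 5, 7} contains the accepting states 2, 7.

Yes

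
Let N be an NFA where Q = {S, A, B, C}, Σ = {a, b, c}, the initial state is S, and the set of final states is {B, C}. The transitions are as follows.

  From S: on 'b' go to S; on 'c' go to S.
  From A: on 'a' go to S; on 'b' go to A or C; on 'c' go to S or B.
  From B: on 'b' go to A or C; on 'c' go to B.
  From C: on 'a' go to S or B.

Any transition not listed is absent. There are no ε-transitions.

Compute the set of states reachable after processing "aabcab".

Start in {S}.
Read 'a': {S} → ∅.
The set is empty and remains empty for the remaining 5 symbols.

∅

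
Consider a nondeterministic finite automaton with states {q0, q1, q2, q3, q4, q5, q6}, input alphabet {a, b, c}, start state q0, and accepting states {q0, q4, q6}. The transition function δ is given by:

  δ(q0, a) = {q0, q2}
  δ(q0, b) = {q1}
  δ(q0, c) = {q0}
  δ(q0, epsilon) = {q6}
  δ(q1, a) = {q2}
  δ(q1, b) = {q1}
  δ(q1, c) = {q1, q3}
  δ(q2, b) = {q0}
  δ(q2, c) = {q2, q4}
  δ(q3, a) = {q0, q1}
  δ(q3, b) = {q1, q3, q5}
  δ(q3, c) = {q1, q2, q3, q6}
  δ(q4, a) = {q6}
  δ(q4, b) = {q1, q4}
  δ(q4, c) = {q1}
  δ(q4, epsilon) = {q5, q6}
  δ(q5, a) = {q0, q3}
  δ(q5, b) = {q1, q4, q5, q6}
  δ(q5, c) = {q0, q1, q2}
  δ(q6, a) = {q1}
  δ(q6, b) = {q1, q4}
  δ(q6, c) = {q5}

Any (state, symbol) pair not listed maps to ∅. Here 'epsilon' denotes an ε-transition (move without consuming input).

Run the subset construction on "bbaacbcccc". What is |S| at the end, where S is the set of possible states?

Start: ε-closure({q0}) = {q0, q6}.
Read 'b': {q0, q6} → {q1, q4, q5, q6}.
Read 'b': {q1, q4, q5, q6} → {q1, q4, q5, q6}.
Read 'a': {q1, q4, q5, q6} → {q0, q1, q2, q3, q6}.
Read 'a': {q0, q1, q2, q3, q6} → {q0, q1, q2, q6}.
Read 'c': {q0, q1, q2, q6} → {q0, q1, q2, q3, q4, q5, q6}.
Read 'b': {q0, q1, q2, q3, q4, q5, q6} → {q0, q1, q3, q4, q5, q6}.
Read 'c': {q0, q1, q3, q4, q5, q6} → {q0, q1, q2, q3, q5, q6}.
Read 'c': {q0, q1, q2, q3, q5, q6} → {q0, q1, q2, q3, q4, q5, q6}.
Read 'c': {q0, q1, q2, q3, q4, q5, q6} → {q0, q1, q2, q3, q4, q5, q6}.
Read 'c': {q0, q1, q2, q3, q4, q5, q6} → {q0, q1, q2, q3, q4, q5, q6}.
That set has 7 states.

7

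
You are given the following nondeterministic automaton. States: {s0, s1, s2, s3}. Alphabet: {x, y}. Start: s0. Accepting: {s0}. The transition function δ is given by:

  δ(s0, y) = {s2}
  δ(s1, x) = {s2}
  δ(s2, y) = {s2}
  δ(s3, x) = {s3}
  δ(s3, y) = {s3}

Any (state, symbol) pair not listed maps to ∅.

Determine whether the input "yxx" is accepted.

Start in {s0}.
Read 'y': s0→{s2}; now {s2}.
Read 'x': s2→∅; now ∅.
The set is empty and remains empty for the remaining 1 symbol.
The final set ∅ contains no accepting state.

No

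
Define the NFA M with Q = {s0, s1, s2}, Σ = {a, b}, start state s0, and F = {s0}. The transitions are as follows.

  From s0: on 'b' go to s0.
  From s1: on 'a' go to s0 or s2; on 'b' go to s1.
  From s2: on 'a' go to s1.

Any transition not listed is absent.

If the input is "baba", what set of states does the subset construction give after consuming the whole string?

∅

Start in {s0}.
Read 'b': {s0} → {s0}.
Read 'a': {s0} → ∅.
The set is empty and remains empty for the remaining 2 symbols.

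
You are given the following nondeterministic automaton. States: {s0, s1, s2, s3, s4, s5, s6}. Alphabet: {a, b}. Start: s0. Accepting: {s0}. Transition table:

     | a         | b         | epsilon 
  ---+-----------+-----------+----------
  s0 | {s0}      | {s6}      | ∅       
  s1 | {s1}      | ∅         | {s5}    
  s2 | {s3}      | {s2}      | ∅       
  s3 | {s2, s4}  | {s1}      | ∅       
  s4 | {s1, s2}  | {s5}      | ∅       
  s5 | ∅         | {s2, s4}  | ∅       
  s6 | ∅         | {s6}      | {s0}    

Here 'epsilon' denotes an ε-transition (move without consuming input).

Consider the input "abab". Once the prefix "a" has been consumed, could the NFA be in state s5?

Start in {s0}.
Read 'a': s0→{s0}; now {s0}.
State s5 is not in {s0}.

No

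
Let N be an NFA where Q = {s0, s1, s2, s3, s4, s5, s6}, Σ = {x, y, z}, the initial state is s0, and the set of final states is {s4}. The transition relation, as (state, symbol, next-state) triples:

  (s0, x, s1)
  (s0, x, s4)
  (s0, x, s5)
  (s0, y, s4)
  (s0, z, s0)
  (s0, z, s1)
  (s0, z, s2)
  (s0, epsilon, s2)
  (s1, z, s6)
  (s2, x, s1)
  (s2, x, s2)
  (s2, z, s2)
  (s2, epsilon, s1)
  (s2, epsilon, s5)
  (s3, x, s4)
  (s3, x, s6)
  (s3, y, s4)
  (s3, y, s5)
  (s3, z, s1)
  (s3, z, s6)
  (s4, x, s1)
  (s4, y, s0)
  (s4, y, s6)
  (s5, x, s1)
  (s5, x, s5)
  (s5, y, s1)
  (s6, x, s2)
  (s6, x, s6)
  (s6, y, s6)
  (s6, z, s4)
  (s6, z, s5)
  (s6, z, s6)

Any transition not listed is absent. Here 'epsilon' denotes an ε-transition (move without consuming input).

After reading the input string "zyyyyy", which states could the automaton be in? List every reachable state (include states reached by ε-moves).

{s1, s4, s6}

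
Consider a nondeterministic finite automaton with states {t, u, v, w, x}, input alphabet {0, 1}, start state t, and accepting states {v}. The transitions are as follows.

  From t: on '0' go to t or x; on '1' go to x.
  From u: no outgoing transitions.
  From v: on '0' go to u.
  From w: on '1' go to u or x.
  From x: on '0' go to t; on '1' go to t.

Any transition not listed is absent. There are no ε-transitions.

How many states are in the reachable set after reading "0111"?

2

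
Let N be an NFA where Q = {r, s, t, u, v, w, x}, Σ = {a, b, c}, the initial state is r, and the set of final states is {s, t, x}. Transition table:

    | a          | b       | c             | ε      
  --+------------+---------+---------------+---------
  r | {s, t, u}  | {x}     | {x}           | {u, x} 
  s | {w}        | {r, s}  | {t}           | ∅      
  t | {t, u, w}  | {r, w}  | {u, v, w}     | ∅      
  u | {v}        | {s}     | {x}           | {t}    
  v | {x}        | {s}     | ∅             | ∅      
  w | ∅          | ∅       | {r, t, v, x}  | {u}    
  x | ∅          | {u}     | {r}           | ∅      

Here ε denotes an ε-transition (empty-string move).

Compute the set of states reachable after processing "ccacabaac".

Start: ε-closure({r}) = {r, t, u, x}.
Read 'c': {r, t, u, x} → {r, t, u, v, w, x}.
Read 'c': {r, t, u, v, w, x} → {r, t, u, v, w, x}.
Read 'a': {r, t, u, v, w, x} → {s, t, u, v, w, x}.
Read 'c': {s, t, u, v, w, x} → {r, t, u, v, w, x}.
Read 'a': {r, t, u, v, w, x} → {s, t, u, v, w, x}.
Read 'b': {s, t, u, v, w, x} → {r, s, t, u, w, x}.
Read 'a': {r, s, t, u, w, x} → {s, t, u, v, w}.
Read 'a': {s, t, u, v, w} → {t, u, v, w, x}.
Read 'c': {t, u, v, w, x} → {r, t, u, v, w, x}.

{r, t, u, v, w, x}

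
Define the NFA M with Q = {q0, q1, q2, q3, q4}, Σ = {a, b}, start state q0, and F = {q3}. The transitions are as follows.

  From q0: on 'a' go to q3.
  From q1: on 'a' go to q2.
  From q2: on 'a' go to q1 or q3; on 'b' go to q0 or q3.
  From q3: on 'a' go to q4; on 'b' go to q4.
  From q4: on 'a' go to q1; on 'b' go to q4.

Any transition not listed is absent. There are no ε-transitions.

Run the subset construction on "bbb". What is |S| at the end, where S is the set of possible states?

0

Start in {q0}.
Read 'b': {q0} → ∅.
The set is empty and remains empty for the remaining 2 symbols.
That set has 0 states.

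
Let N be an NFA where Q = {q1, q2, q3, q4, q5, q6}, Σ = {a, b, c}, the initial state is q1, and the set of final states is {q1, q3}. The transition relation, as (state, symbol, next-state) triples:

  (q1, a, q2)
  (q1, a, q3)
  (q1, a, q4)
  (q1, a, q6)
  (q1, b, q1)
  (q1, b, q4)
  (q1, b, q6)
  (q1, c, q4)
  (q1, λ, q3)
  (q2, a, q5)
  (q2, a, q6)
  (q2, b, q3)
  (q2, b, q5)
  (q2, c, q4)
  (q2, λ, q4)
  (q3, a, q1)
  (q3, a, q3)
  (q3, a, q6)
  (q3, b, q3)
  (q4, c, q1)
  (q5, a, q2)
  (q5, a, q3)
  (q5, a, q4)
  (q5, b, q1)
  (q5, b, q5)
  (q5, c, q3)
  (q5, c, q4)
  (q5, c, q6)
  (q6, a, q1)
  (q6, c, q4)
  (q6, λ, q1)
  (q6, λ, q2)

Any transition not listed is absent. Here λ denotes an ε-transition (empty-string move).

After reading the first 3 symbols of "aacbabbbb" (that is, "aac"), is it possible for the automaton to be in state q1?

Yes

Start: ε-closure({q1}) = {q1, q3}.
Read 'a': {q1, q3} → {q1, q2, q3, q4, q6}.
Read 'a': {q1, q2, q3, q4, q6} → {q1, q2, q3, q4, q5, q6}.
Read 'c': {q1, q2, q3, q4, q5, q6} → {q1, q2, q3, q4, q6}.
State q1 is in {q1, q2, q3, q4, q6}.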